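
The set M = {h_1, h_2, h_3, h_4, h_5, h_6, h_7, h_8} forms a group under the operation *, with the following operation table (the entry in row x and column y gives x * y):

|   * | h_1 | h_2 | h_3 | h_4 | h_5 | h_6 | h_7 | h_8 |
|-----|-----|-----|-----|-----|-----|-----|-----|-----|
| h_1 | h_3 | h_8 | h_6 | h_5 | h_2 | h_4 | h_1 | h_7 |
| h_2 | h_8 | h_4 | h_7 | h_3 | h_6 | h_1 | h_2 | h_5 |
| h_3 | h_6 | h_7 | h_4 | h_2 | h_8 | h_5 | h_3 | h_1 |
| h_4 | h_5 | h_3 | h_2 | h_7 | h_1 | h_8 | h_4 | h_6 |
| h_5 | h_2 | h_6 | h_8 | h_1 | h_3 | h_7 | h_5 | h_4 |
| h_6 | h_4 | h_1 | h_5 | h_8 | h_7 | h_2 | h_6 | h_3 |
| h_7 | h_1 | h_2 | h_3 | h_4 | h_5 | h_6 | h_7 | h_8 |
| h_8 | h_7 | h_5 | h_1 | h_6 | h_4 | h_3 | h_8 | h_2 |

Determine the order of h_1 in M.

The identity element is h_7 (its row matches the header).
h_1^1 = h_1
h_1^2 = h_1 * h_1 = h_3
h_1^3 = h_3 * h_1 = h_6
h_1^4 = h_6 * h_1 = h_4
h_1^5 = h_4 * h_1 = h_5
h_1^6 = h_5 * h_1 = h_2
h_1^7 = h_2 * h_1 = h_8
h_1^8 = h_8 * h_1 = h_7
The first power of h_1 equal to the identity is h_1^8, so ord(h_1) = 8.
(Structurally, M here is isomorphic to the cyclic group Z_8.)

8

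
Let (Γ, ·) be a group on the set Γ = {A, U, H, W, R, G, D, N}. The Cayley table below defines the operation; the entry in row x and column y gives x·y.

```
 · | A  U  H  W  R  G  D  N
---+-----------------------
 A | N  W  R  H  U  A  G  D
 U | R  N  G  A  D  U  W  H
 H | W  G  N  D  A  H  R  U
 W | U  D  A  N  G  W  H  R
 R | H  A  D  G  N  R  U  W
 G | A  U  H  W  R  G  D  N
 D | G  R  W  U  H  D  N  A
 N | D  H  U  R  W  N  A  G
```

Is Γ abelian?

W·D = H but D·W = U.
Since W and D do not commute, Γ is not abelian.

No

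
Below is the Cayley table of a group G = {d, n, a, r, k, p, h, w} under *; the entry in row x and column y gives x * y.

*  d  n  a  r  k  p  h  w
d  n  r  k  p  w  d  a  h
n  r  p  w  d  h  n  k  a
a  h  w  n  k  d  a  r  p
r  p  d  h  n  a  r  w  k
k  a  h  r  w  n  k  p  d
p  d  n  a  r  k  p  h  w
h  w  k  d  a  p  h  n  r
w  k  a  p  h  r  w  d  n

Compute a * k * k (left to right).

a * k = d
d * k = w

w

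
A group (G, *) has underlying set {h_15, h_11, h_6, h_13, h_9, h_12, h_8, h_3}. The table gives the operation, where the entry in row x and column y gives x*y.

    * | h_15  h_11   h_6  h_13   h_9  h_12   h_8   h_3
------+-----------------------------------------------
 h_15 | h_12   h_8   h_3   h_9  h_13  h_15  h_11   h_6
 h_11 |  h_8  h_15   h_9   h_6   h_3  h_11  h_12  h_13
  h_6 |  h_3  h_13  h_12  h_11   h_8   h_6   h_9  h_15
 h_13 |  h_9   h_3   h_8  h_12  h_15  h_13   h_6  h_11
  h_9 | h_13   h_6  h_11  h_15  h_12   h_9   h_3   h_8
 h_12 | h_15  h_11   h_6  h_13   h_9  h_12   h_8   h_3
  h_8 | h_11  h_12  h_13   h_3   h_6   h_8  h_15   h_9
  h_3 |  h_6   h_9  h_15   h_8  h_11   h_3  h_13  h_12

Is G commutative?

No

h_8*h_13 = h_3 but h_13*h_8 = h_6.
Since h_8 and h_13 do not commute, G is not abelian.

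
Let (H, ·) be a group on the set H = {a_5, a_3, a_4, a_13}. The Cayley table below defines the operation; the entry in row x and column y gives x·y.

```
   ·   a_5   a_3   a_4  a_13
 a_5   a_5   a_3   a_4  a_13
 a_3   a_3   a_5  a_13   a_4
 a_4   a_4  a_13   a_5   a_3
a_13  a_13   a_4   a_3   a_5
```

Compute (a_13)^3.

a_13^1 = a_13
a_13^2 = a_13·a_13 = a_5
a_13^3 = a_5·a_13 = a_13

a_13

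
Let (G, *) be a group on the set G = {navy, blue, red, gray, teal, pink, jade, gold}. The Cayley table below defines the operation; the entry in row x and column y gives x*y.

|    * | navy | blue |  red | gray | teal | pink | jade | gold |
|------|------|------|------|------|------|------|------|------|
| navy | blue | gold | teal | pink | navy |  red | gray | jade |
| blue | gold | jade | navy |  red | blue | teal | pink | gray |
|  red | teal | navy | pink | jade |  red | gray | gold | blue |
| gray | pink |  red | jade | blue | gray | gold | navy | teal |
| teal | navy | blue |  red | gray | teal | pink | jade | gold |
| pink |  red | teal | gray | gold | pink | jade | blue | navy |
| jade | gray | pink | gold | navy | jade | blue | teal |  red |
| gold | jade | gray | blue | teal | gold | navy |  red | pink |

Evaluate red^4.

red^1 = red
red^2 = red*red = pink
red^3 = pink*red = gray
red^4 = gray*red = jade

jade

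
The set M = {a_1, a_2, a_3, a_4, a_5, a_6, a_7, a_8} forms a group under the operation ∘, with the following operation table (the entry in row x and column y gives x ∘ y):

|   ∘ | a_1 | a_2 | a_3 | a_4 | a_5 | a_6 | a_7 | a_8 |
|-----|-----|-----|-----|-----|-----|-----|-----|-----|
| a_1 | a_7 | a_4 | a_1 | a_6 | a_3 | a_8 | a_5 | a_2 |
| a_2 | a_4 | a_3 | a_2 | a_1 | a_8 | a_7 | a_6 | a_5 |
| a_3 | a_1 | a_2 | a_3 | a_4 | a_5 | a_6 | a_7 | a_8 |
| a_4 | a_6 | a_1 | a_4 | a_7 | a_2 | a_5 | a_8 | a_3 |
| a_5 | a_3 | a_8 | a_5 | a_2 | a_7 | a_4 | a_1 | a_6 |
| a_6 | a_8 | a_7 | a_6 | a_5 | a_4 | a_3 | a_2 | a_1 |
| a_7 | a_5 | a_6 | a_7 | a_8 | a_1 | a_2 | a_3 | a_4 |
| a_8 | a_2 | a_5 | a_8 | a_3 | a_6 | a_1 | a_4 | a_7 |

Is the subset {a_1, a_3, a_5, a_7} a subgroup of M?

{a_1, a_3, a_5, a_7} contains the identity a_3.
Checking products: every product of two elements of {a_1, a_3, a_5, a_7} (read from the table) lies in {a_1, a_3, a_5, a_7}, so the set is closed.
In a finite group, a nonempty closed subset is a subgroup. So {a_1, a_3, a_5, a_7} ≤ M.

Yes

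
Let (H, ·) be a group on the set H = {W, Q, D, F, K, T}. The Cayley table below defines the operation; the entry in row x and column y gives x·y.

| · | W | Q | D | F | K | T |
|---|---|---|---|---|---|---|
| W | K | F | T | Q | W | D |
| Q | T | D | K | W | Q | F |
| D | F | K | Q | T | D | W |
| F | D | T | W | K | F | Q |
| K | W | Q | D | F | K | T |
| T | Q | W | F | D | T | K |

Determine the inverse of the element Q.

D

First locate the identity: row K matches the header, so K is the identity.
Scan row Q for K: Q·D = K. Hence Q^(-1) = D.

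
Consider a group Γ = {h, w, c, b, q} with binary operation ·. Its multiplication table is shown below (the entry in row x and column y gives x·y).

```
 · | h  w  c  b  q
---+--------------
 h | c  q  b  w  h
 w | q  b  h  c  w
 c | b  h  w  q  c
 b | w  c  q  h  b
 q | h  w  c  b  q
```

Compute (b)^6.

b

b^1 = b
b^2 = b·b = h
b^3 = h·b = w
b^4 = w·b = c
b^5 = c·b = q
b^6 = q·b = b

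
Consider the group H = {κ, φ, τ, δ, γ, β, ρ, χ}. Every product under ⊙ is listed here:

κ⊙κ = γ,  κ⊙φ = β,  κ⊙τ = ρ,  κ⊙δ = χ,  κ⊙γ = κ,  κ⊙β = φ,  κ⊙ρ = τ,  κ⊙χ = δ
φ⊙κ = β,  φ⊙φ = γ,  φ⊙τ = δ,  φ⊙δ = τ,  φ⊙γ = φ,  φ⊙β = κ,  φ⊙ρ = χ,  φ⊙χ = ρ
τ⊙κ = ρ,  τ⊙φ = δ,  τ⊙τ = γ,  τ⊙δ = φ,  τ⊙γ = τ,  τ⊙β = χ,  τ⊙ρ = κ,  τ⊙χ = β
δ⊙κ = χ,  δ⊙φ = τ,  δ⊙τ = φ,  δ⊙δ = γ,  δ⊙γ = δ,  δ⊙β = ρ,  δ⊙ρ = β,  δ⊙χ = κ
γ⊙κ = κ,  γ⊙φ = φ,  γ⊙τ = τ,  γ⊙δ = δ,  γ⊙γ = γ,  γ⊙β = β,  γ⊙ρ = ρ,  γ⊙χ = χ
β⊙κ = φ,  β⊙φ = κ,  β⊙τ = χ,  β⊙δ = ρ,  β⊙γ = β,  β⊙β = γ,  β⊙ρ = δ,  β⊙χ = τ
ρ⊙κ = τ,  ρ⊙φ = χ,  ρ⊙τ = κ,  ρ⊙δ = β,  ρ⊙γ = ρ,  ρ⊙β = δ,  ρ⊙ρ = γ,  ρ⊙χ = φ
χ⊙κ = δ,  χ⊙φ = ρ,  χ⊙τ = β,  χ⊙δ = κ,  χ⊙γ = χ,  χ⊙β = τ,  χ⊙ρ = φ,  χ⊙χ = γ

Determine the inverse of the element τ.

τ

First locate the identity: row γ matches the header, so γ is the identity.
Scan row τ for γ: τ ⊙ τ = γ. Hence τ^(-1) = τ.
(Structurally, H here is isomorphic to the elementary abelian group (Z_2)^3.)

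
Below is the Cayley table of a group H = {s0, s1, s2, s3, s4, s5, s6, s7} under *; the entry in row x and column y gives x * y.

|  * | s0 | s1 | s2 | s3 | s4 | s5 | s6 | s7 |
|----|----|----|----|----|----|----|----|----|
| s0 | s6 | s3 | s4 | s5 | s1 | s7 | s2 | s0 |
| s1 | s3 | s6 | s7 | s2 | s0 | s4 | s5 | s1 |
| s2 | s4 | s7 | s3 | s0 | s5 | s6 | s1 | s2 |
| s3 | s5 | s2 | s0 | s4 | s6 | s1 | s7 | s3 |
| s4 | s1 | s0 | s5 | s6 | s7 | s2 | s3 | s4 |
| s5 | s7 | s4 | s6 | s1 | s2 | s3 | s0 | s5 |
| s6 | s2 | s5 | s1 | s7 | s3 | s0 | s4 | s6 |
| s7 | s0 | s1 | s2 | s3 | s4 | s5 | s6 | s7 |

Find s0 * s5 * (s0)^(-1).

The identity is s7. In row s0, the entry s7 sits in column s5, so s0^(-1) = s5.
s0 * s5 = s7
s7 * s5 = s5

s5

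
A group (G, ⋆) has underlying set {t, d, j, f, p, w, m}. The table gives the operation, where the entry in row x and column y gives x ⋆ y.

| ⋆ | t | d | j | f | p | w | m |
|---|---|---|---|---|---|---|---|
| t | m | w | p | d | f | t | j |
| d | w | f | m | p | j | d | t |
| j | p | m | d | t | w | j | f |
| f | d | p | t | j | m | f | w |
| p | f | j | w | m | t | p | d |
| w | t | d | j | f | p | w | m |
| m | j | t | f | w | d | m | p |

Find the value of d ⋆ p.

Read row d, column p: d ⋆ p = j.

j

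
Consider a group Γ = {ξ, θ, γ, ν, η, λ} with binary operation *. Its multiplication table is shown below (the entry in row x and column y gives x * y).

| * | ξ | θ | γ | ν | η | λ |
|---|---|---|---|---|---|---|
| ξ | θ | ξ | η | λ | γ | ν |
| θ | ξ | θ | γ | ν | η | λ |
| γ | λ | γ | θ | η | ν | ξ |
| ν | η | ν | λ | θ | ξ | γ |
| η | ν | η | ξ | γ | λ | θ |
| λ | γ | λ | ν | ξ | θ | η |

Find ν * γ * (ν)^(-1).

The identity is θ. In row ν, the entry θ sits in column ν, so ν^(-1) = ν.
ν * γ = λ
λ * ν = ξ

ξ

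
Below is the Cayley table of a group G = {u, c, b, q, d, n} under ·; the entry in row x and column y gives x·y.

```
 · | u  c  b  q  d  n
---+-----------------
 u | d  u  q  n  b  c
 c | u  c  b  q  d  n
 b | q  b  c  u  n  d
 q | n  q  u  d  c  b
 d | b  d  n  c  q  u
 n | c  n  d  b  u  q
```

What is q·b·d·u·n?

b

q·b = u
u·d = b
b·u = q
q·n = b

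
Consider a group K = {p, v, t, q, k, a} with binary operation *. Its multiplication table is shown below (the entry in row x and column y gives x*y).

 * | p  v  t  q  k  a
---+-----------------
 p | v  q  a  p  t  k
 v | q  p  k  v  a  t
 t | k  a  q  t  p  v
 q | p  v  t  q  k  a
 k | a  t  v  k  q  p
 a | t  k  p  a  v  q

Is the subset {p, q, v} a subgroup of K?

{p, q, v} contains the identity q.
Checking products: every product of two elements of {p, q, v} (read from the table) lies in {p, q, v}, so the set is closed.
In a finite group, a nonempty closed subset is a subgroup. So {p, q, v} ≤ K.

Yes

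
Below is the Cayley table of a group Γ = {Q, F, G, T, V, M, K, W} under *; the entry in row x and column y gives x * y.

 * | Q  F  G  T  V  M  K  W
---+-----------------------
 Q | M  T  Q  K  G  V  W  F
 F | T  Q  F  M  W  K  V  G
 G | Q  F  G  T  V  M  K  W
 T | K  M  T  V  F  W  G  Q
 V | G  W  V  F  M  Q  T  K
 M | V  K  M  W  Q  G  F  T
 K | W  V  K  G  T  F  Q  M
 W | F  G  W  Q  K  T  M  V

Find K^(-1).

T

First locate the identity: row G matches the header, so G is the identity.
Scan row K for G: K * T = G. Hence K^(-1) = T.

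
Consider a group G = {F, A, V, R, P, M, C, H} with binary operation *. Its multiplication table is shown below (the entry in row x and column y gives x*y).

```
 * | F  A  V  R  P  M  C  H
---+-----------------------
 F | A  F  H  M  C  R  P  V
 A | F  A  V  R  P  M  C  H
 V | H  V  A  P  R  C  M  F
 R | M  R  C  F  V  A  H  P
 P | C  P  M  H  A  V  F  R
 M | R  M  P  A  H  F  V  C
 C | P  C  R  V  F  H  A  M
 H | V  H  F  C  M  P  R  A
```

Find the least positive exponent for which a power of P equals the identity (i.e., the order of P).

2

The identity element is A (its row matches the header).
P^1 = P
P^2 = P*P = A
The first power of P equal to the identity is P^2, so ord(P) = 2.
(Structurally, G here is isomorphic to the dihedral group D_4.)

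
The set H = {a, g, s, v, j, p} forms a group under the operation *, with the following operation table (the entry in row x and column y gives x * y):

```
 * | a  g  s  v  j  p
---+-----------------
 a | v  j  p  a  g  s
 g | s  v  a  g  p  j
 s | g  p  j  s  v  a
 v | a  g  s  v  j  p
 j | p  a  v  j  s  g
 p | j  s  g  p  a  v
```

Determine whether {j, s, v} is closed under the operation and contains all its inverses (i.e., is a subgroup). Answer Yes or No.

{j, s, v} contains the identity v.
Checking products: every product of two elements of {j, s, v} (read from the table) lies in {j, s, v}, so the set is closed.
In a finite group, a nonempty closed subset is a subgroup. So {j, s, v} ≤ H.

Yes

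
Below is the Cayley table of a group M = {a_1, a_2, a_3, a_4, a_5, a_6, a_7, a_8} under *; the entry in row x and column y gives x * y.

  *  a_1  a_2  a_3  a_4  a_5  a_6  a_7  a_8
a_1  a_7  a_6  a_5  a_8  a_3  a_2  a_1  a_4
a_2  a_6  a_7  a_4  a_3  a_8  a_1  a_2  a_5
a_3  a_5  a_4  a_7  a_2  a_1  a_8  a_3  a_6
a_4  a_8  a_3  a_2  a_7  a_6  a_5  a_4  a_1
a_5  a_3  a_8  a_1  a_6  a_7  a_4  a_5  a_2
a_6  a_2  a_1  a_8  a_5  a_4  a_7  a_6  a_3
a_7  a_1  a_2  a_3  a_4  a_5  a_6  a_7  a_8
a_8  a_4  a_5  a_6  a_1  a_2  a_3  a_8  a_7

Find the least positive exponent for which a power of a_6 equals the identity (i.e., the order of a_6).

The identity element is a_7 (its row matches the header).
a_6^1 = a_6
a_6^2 = a_6 * a_6 = a_7
The first power of a_6 equal to the identity is a_6^2, so ord(a_6) = 2.

2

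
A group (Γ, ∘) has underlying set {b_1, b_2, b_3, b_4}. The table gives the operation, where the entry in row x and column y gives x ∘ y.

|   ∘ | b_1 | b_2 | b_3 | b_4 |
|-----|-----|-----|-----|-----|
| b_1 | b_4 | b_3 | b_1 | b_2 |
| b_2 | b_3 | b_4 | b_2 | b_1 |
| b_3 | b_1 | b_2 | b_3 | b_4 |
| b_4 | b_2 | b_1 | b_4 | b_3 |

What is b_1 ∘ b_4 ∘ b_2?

b_4

b_1 ∘ b_4 = b_2
b_2 ∘ b_2 = b_4
(Structurally, Γ here is isomorphic to the cyclic group Z_4.)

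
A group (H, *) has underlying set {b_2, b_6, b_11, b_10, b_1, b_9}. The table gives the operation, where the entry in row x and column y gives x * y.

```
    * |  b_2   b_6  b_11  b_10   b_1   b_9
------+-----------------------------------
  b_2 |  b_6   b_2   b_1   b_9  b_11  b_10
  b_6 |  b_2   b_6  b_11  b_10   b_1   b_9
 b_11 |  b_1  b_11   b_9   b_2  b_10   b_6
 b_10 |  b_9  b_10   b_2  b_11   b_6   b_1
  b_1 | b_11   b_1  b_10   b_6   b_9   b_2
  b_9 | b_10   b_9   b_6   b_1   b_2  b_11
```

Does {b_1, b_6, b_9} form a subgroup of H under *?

No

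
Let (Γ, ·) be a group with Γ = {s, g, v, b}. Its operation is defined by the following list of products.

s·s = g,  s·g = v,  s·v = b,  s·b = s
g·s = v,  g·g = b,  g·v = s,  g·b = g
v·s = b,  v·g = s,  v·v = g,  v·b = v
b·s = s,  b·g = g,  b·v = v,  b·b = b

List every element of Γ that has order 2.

{g}

Identity is b. Compute the order of each non-identity element by repeated multiplication:
  s: s → g → v → b  (order 4)
  g: g → b  (order 2)
  v: v → g → s → b  (order 4)
Elements of order 2: {g}.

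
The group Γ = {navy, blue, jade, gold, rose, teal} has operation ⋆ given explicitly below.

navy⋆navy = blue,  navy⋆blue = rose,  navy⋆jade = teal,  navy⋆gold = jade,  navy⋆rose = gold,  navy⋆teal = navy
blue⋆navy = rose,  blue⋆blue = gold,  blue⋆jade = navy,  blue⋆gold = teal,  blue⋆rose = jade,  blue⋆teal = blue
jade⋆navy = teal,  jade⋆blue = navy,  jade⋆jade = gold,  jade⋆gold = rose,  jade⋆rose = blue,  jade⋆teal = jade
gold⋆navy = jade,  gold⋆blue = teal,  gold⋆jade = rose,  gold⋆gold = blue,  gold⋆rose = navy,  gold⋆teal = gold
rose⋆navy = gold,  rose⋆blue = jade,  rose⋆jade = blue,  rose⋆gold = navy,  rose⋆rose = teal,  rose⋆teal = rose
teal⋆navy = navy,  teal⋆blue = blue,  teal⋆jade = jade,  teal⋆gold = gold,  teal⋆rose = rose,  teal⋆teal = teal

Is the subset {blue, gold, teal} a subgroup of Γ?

{blue, gold, teal} contains the identity teal.
Checking products: every product of two elements of {blue, gold, teal} (read from the table) lies in {blue, gold, teal}, so the set is closed.
In a finite group, a nonempty closed subset is a subgroup. So {blue, gold, teal} ≤ Γ.

Yes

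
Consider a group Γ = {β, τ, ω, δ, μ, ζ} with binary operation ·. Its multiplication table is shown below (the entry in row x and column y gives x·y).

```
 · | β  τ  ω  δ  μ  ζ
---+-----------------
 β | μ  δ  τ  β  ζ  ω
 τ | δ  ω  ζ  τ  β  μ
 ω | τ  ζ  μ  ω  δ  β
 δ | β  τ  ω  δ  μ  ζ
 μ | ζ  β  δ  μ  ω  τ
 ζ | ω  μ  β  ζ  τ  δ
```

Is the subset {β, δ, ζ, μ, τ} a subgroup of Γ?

No

τ·τ = ω, which is not in {β, δ, ζ, μ, τ}.
The subset is not closed under ·, so it is not a subgroup.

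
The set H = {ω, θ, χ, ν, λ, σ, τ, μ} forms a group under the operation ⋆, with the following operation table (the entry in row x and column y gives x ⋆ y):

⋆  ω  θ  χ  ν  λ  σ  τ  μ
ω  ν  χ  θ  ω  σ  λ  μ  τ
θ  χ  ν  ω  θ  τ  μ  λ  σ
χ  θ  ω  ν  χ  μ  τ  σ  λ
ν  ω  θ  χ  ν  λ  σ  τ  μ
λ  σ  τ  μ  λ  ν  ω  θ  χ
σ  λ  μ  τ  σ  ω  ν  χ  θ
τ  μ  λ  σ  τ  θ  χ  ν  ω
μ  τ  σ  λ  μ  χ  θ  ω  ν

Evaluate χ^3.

χ^1 = χ
χ^2 = χ ⋆ χ = ν
χ^3 = ν ⋆ χ = χ
(Structurally, H here is isomorphic to the elementary abelian group (Z_2)^3.)

χ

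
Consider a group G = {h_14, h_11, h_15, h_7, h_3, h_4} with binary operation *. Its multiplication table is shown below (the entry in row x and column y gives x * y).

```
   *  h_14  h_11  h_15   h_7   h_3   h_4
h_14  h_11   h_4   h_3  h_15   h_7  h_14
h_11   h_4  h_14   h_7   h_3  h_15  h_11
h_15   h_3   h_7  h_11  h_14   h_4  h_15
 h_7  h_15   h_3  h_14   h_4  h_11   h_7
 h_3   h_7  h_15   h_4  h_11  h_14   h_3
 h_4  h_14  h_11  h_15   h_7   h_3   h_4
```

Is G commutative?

Check whether the table is symmetric across its main diagonal.
Every entry (row x, col y) equals the entry (row y, col x), so G is abelian.
(In fact G ≅ the cyclic group Z_6.)

Yes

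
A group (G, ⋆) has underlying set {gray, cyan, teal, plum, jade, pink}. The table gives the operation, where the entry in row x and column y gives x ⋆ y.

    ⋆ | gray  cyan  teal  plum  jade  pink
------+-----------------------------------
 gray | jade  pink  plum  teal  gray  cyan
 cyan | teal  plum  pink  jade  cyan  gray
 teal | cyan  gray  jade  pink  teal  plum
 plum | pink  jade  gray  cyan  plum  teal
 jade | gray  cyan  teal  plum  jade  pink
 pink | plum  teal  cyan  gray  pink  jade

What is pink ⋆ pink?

Read row pink, column pink: pink ⋆ pink = jade.
(Structurally, G here is isomorphic to the symmetric group S_3.)

jade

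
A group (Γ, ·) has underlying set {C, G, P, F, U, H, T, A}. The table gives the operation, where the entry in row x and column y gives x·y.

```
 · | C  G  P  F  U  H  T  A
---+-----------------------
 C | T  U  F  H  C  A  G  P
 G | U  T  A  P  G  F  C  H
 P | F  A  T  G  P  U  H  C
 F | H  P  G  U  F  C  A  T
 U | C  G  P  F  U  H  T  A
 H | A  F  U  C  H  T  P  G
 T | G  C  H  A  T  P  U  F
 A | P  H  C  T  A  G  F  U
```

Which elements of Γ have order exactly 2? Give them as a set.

Identity is U. Compute the order of each non-identity element by repeated multiplication:
  C: C → T → G → U  (order 4)
  G: G → T → C → U  (order 4)
  P: P → T → H → U  (order 4)
  F: F → U  (order 2)
  H: H → T → P → U  (order 4)
  T: T → U  (order 2)
  A: A → U  (order 2)
Elements of order 2: {A, F, T}.

{A, F, T}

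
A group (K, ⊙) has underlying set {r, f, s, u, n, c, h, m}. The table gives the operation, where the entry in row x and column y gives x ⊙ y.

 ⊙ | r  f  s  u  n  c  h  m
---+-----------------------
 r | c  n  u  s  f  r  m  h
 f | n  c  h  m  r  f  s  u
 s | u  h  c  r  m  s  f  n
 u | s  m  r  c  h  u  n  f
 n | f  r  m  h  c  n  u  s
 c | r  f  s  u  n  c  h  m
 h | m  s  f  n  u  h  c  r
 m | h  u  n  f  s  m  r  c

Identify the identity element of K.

c

The identity e satisfies e ⊙ x = x for all x, so its row in the table reproduces the column headers.
Row c reads: r, f, s, u, n, c, h, m — exactly the header order. So c is the identity.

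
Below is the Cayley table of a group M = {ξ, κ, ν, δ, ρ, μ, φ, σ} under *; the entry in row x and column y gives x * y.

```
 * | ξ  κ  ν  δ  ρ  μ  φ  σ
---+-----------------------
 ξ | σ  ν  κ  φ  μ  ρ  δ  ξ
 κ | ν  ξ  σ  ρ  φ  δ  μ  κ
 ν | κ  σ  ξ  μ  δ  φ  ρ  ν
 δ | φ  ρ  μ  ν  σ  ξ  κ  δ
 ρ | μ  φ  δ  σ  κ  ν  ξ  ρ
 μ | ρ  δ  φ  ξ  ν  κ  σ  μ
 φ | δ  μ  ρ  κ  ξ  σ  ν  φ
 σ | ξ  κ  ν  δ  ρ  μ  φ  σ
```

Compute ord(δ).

The identity element is σ (its row matches the header).
δ^1 = δ
δ^2 = δ * δ = ν
δ^3 = ν * δ = μ
δ^4 = μ * δ = ξ
δ^5 = ξ * δ = φ
δ^6 = φ * δ = κ
δ^7 = κ * δ = ρ
δ^8 = ρ * δ = σ
The first power of δ equal to the identity is δ^8, so ord(δ) = 8.
(Structurally, M here is isomorphic to the cyclic group Z_8.)

8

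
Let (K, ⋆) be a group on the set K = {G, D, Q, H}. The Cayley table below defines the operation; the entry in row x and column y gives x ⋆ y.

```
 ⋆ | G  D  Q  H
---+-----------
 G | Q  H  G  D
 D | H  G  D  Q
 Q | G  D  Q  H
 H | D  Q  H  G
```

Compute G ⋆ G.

Q

Read row G, column G: G ⋆ G = Q.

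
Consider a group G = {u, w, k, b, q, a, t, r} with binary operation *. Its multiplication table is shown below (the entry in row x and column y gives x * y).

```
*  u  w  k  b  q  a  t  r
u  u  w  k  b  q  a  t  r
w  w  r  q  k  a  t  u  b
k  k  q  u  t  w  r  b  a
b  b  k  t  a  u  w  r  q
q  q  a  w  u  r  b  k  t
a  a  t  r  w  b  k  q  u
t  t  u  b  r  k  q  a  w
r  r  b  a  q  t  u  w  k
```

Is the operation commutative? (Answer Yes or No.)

Check whether the table is symmetric across its main diagonal.
Every entry (row x, col y) equals the entry (row y, col x), so G is abelian.

Yes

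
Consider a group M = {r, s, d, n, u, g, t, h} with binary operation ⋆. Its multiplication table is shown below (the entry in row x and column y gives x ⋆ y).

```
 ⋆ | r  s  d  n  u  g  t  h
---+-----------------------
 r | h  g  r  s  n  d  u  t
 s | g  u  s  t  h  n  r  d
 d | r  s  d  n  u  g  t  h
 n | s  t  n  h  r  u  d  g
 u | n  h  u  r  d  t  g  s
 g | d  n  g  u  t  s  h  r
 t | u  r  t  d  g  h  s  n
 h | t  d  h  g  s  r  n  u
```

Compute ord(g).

8

The identity element is d (its row matches the header).
g^1 = g
g^2 = g ⋆ g = s
g^3 = s ⋆ g = n
g^4 = n ⋆ g = u
g^5 = u ⋆ g = t
g^6 = t ⋆ g = h
g^7 = h ⋆ g = r
g^8 = r ⋆ g = d
The first power of g equal to the identity is g^8, so ord(g) = 8.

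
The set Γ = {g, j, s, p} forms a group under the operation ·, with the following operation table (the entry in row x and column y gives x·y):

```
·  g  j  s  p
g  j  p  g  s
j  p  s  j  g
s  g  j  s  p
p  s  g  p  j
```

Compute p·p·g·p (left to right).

p·p = j
j·g = p
p·p = j

j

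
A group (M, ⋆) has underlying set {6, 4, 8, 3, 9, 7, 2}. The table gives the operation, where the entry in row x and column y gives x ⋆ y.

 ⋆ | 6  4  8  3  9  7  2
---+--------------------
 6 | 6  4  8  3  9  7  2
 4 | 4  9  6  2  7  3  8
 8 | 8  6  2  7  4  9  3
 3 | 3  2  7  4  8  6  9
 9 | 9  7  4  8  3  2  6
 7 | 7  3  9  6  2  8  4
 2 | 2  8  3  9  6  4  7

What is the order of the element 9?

7

The identity element is 6 (its row matches the header).
9^1 = 9
9^2 = 9 ⋆ 9 = 3
9^3 = 3 ⋆ 9 = 8
9^4 = 8 ⋆ 9 = 4
9^5 = 4 ⋆ 9 = 7
9^6 = 7 ⋆ 9 = 2
9^7 = 2 ⋆ 9 = 6
The first power of 9 equal to the identity is 9^7, so ord(9) = 7.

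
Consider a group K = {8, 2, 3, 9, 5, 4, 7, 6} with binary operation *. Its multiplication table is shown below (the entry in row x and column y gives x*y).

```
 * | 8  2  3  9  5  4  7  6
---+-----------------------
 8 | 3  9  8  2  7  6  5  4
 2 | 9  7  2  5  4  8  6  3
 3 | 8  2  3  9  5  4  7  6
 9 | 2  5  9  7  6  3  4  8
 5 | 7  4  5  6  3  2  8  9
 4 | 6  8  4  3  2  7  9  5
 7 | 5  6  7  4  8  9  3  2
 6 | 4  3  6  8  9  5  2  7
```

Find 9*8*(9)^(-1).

8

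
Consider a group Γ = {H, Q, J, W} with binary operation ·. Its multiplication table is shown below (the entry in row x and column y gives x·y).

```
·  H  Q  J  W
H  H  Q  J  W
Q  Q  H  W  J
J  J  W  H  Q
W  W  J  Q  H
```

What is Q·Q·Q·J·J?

Q·Q = H
H·Q = Q
Q·J = W
W·J = Q

Q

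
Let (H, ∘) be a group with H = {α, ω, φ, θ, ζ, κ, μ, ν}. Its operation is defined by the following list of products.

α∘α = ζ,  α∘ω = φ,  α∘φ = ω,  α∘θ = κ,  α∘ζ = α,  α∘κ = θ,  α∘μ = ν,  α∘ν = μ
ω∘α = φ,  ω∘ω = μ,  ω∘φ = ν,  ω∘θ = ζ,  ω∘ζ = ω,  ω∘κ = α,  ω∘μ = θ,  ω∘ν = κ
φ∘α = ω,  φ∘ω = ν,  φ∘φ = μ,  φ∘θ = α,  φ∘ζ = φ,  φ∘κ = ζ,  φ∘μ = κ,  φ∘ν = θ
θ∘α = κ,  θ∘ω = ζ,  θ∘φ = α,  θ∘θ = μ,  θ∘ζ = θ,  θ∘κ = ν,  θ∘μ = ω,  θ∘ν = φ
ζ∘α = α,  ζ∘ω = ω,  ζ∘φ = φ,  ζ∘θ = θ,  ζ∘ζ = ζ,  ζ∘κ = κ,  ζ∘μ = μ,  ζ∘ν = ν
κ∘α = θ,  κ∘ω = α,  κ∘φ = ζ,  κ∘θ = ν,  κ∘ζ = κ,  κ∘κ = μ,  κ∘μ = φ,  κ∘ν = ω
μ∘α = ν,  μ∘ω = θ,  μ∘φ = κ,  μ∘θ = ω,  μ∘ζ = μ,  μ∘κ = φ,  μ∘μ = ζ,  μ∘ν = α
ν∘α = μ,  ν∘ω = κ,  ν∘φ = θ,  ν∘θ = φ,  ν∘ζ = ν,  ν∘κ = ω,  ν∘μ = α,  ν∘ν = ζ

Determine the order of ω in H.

The identity element is ζ (its row matches the header).
ω^1 = ω
ω^2 = ω ∘ ω = μ
ω^3 = μ ∘ ω = θ
ω^4 = θ ∘ ω = ζ
The first power of ω equal to the identity is ω^4, so ord(ω) = 4.
(Structurally, H here is isomorphic to Z_2 x Z_4.)

4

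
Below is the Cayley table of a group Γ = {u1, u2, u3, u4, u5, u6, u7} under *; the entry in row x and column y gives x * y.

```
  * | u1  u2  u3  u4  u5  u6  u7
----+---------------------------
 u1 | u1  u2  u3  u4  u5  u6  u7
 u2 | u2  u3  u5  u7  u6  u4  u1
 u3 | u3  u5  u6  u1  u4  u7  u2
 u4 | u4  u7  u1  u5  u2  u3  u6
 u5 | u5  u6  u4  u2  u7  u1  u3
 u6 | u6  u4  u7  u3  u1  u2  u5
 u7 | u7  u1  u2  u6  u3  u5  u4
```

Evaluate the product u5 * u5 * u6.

u5 * u5 = u7
u7 * u6 = u5

u5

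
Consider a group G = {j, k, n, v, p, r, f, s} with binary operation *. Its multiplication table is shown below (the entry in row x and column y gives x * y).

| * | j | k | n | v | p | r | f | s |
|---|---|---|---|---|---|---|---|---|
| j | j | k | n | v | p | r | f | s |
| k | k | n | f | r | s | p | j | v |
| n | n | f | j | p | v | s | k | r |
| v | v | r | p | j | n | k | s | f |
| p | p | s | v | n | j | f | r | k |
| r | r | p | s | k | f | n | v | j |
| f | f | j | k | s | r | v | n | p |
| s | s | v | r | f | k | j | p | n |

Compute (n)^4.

j

n^1 = n
n^2 = n * n = j
n^3 = j * n = n
n^4 = n * n = j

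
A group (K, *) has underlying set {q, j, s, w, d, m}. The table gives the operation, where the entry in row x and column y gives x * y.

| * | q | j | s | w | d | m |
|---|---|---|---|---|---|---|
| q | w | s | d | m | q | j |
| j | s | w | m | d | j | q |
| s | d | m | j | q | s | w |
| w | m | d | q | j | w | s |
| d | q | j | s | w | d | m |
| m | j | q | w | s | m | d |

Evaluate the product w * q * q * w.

w * q = m
m * q = j
j * w = d

d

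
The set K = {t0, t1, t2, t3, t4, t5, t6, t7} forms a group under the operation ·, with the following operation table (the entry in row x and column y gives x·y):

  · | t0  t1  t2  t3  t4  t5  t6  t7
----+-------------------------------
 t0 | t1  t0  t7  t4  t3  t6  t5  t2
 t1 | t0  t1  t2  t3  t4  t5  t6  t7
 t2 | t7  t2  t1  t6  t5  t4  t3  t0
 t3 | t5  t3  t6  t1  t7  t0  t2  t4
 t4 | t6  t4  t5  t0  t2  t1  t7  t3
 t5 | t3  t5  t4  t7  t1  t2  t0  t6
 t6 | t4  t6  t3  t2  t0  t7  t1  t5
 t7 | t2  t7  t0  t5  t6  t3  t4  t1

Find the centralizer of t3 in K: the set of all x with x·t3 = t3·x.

Compare row t3 with column t3 entry by entry.
t2·t3 = t6 = t3·t2, so t2 commutes with t3.
t5·t3 = t7 but t3·t5 = t0, so t5 does not.
Collecting the elements that commute with t3: C(t3) = {t1, t2, t3, t6}.
(Structurally, K here is isomorphic to the dihedral group D_4.)

{t1, t2, t3, t6}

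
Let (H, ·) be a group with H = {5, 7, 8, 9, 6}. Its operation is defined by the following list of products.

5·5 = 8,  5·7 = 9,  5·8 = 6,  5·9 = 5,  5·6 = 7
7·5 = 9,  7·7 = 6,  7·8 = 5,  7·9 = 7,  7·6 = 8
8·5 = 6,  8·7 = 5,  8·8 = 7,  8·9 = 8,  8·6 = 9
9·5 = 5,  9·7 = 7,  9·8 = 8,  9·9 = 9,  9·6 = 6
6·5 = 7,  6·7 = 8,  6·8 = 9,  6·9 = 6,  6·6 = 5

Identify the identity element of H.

The identity e satisfies e·x = x for all x, so its row in the table reproduces the column headers.
Row 9 reads: 5, 7, 8, 9, 6 — exactly the header order. So 9 is the identity.

9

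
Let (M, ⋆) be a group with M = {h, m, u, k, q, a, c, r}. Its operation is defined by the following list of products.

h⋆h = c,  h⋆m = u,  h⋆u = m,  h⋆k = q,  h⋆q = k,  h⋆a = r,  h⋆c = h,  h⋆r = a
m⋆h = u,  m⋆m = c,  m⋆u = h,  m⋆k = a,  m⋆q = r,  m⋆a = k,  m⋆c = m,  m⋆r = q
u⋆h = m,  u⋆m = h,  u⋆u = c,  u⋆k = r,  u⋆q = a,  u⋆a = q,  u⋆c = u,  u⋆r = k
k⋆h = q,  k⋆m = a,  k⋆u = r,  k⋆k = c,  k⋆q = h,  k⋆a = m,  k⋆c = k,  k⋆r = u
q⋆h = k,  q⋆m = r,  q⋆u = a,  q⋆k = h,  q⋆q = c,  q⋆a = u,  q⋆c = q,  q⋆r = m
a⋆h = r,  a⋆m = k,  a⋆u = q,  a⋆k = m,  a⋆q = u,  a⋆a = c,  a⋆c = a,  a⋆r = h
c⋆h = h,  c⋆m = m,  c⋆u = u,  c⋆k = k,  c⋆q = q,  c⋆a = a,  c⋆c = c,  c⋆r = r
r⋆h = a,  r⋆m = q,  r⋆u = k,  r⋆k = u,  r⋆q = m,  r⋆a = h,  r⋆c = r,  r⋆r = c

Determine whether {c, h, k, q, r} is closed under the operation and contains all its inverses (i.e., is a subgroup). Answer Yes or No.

r ⋆ k = u, which is not in {c, h, k, q, r}.
The subset is not closed under ⋆, so it is not a subgroup.

No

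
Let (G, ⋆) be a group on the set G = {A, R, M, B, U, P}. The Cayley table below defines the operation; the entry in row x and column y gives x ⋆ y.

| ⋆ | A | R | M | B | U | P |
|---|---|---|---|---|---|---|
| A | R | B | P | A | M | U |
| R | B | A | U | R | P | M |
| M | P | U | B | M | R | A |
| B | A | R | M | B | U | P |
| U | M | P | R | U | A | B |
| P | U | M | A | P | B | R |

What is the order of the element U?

The identity element is B (its row matches the header).
U^1 = U
U^2 = U ⋆ U = A
U^3 = A ⋆ U = M
U^4 = M ⋆ U = R
U^5 = R ⋆ U = P
U^6 = P ⋆ U = B
The first power of U equal to the identity is U^6, so ord(U) = 6.

6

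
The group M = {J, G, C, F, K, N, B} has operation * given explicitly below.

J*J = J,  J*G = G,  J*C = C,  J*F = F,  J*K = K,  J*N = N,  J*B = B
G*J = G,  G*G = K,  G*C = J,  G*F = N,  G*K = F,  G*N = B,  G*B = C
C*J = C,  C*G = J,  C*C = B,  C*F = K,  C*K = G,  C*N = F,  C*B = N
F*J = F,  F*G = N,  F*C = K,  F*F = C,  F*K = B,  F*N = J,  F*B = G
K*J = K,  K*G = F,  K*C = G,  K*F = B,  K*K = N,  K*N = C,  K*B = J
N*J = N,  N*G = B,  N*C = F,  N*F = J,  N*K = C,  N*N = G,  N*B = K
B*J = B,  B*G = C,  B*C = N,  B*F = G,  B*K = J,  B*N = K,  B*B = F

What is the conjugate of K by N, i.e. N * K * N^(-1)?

K

The identity is J. In row N, the entry J sits in column F, so N^(-1) = F.
N * K = C
C * F = K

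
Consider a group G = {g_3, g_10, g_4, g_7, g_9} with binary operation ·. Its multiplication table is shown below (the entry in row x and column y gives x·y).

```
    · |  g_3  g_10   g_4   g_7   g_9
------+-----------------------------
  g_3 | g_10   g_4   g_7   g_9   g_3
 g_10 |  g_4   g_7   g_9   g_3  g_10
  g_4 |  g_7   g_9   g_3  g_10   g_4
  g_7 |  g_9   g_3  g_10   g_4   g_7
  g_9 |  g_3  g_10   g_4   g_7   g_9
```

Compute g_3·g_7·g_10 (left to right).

g_3·g_7 = g_9
g_9·g_10 = g_10

g_10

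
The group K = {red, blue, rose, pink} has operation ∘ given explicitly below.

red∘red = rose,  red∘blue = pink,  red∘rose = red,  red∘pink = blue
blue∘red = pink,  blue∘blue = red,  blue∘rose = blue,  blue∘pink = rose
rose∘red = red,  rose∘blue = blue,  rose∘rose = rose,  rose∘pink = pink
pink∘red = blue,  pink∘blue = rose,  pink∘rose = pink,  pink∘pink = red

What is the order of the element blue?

4

The identity element is rose (its row matches the header).
blue^1 = blue
blue^2 = blue ∘ blue = red
blue^3 = red ∘ blue = pink
blue^4 = pink ∘ blue = rose
The first power of blue equal to the identity is blue^4, so ord(blue) = 4.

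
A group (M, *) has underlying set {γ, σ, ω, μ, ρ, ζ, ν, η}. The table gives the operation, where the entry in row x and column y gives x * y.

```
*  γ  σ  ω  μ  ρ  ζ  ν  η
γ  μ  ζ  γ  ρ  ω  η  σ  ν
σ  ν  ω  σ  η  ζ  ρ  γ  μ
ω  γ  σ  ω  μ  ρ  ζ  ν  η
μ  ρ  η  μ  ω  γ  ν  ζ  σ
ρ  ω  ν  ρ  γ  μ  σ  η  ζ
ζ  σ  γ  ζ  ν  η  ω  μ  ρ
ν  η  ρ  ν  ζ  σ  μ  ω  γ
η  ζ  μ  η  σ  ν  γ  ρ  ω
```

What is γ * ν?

σ

Read row γ, column ν: γ * ν = σ.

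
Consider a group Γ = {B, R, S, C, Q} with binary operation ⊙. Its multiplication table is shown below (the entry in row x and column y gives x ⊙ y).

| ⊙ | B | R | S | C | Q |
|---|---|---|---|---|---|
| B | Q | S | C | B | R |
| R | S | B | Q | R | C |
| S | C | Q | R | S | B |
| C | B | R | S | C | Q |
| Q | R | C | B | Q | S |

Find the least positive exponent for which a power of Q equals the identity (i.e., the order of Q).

The identity element is C (its row matches the header).
Q^1 = Q
Q^2 = Q ⊙ Q = S
Q^3 = S ⊙ Q = B
Q^4 = B ⊙ Q = R
Q^5 = R ⊙ Q = C
The first power of Q equal to the identity is Q^5, so ord(Q) = 5.

5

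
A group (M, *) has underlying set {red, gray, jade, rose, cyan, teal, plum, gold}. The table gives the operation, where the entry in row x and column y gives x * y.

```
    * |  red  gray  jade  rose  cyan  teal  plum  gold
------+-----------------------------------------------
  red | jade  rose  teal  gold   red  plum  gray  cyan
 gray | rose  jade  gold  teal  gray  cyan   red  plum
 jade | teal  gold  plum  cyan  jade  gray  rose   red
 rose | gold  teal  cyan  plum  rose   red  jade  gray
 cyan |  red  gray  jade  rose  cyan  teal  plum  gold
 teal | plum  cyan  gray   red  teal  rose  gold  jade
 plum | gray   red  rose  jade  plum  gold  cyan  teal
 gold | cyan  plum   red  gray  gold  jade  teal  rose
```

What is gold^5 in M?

teal

gold^1 = gold
gold^2 = gold * gold = rose
gold^3 = rose * gold = gray
gold^4 = gray * gold = plum
gold^5 = plum * gold = teal
(Structurally, M here is isomorphic to the cyclic group Z_8.)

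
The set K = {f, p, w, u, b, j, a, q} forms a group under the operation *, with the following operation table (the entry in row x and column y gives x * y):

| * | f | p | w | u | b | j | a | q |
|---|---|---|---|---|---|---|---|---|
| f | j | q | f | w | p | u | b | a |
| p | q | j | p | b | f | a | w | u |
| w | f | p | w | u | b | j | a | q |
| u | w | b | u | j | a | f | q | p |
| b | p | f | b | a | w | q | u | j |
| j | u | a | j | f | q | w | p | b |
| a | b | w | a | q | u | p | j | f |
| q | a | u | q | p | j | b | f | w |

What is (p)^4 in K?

p^1 = p
p^2 = p * p = j
p^3 = j * p = a
p^4 = a * p = w
(Structurally, K here is isomorphic to Z_2 x Z_4.)

w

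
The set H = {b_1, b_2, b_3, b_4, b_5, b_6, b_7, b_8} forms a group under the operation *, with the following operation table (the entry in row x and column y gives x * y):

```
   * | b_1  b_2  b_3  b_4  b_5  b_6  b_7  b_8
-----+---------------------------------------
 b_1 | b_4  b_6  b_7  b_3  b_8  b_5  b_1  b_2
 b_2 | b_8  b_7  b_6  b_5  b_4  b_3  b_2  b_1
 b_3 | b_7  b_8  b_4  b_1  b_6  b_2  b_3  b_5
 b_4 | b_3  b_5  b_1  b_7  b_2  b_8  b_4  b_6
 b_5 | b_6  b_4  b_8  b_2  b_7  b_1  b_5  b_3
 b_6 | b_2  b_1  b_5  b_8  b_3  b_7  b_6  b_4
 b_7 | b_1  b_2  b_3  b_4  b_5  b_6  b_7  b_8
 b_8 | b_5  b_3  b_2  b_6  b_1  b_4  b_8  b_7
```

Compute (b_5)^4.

b_5^1 = b_5
b_5^2 = b_5 * b_5 = b_7
b_5^3 = b_7 * b_5 = b_5
b_5^4 = b_5 * b_5 = b_7

b_7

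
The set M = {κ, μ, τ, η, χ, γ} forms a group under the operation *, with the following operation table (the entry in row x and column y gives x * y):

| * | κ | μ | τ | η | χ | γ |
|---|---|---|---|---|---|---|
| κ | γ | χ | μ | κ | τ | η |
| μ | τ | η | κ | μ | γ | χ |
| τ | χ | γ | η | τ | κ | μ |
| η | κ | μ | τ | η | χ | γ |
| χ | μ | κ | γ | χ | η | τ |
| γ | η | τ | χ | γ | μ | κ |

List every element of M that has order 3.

{γ, κ}

Identity is η. Compute the order of each non-identity element by repeated multiplication:
  κ: κ → γ → η  (order 3)
  μ: μ → η  (order 2)
  τ: τ → η  (order 2)
  χ: χ → η  (order 2)
  γ: γ → κ → η  (order 3)
Elements of order 3: {γ, κ}.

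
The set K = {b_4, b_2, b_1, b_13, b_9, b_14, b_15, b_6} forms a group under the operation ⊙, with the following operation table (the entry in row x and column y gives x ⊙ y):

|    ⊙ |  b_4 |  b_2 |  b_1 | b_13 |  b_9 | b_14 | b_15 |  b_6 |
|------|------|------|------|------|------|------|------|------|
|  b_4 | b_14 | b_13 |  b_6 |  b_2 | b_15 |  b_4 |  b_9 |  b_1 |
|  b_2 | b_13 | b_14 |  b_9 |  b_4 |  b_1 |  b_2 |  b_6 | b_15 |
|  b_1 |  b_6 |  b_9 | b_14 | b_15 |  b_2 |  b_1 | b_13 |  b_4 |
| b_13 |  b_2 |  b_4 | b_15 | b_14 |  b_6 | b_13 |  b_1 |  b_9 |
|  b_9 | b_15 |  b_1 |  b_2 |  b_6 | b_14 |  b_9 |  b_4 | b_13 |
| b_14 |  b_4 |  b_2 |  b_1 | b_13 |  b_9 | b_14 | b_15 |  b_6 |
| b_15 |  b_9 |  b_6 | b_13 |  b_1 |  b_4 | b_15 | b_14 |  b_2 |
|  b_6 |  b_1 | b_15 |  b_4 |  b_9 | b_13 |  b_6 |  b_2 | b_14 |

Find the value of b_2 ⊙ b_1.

b_9

Read row b_2, column b_1: b_2 ⊙ b_1 = b_9.
(Structurally, K here is isomorphic to the elementary abelian group (Z_2)^3.)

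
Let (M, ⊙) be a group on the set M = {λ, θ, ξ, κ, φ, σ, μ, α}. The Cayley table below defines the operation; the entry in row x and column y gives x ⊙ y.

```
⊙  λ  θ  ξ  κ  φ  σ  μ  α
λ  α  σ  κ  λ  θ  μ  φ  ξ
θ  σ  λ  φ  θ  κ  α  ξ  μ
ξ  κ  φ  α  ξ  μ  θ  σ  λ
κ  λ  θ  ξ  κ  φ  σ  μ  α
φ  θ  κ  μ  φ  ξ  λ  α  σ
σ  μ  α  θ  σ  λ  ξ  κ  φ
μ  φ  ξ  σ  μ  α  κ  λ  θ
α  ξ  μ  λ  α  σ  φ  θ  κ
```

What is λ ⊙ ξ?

κ

Read row λ, column ξ: λ ⊙ ξ = κ.
(Structurally, M here is isomorphic to the cyclic group Z_8.)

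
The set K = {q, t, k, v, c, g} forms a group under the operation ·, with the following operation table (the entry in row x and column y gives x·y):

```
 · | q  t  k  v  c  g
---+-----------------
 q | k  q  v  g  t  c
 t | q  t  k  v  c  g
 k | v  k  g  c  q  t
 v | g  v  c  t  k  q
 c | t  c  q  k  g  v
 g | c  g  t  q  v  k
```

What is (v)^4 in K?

t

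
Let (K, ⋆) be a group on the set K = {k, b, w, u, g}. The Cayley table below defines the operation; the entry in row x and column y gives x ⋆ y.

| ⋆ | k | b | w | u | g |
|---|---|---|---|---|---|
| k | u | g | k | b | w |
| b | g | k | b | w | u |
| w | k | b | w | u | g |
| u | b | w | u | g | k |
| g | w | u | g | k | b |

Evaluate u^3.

u^1 = u
u^2 = u ⋆ u = g
u^3 = g ⋆ u = k

k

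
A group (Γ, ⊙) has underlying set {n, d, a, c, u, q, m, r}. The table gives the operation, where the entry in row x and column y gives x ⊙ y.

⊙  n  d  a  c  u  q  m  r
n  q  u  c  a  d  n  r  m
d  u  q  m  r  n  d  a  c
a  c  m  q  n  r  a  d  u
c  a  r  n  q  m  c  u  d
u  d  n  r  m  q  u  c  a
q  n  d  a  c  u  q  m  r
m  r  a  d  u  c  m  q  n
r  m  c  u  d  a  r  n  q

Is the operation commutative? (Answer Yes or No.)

Check whether the table is symmetric across its main diagonal.
Every entry (row x, col y) equals the entry (row y, col x), so Γ is abelian.

Yes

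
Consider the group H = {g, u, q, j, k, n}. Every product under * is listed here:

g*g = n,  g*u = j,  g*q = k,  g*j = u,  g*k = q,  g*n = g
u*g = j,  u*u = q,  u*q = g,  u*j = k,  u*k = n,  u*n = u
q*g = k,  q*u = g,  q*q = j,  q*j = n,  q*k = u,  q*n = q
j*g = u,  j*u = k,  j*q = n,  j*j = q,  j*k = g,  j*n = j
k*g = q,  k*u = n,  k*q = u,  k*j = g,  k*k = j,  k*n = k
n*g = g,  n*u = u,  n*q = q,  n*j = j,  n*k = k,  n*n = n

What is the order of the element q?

The identity element is n (its row matches the header).
q^1 = q
q^2 = q * q = j
q^3 = j * q = n
The first power of q equal to the identity is q^3, so ord(q) = 3.

3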